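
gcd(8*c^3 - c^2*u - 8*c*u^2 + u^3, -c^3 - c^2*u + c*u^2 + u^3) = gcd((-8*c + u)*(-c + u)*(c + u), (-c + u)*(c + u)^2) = -c^2 + u^2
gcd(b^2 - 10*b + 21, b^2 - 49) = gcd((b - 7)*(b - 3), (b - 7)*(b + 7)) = b - 7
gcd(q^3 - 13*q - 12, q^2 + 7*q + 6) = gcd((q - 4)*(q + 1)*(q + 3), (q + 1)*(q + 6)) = q + 1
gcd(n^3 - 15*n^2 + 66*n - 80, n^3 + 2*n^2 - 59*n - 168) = n - 8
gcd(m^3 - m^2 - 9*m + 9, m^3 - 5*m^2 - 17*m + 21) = m^2 + 2*m - 3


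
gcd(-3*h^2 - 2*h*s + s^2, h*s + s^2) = h + s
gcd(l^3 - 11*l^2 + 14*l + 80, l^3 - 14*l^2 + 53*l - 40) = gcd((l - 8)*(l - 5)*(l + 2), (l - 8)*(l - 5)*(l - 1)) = l^2 - 13*l + 40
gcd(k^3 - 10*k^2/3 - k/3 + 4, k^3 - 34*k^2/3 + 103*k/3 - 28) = k^2 - 13*k/3 + 4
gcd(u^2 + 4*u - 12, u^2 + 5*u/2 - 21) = u + 6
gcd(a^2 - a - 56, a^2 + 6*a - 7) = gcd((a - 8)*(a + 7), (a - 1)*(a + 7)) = a + 7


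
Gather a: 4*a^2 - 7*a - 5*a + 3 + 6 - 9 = 4*a^2 - 12*a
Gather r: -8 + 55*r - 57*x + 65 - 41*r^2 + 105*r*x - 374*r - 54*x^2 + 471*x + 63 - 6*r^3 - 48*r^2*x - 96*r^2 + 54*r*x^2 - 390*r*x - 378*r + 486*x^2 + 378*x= -6*r^3 + r^2*(-48*x - 137) + r*(54*x^2 - 285*x - 697) + 432*x^2 + 792*x + 120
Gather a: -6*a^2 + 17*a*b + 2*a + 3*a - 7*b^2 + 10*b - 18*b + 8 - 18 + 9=-6*a^2 + a*(17*b + 5) - 7*b^2 - 8*b - 1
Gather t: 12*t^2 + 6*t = 12*t^2 + 6*t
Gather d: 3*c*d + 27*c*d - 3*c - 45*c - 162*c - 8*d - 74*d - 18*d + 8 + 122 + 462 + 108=-210*c + d*(30*c - 100) + 700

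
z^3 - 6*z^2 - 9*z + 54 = (z - 6)*(z - 3)*(z + 3)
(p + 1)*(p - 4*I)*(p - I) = p^3 + p^2 - 5*I*p^2 - 4*p - 5*I*p - 4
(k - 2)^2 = k^2 - 4*k + 4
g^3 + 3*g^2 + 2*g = g*(g + 1)*(g + 2)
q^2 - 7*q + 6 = (q - 6)*(q - 1)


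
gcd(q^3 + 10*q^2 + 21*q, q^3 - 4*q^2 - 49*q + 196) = q + 7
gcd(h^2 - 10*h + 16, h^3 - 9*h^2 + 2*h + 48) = h - 8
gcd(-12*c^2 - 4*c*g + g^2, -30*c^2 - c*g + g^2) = 6*c - g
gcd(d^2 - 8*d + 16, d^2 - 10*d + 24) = d - 4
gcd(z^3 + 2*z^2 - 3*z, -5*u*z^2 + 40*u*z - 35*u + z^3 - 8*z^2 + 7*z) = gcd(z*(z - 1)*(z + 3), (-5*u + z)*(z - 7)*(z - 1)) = z - 1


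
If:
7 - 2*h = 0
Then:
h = 7/2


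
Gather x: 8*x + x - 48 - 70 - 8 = 9*x - 126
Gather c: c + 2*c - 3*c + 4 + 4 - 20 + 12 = 0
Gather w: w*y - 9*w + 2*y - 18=w*(y - 9) + 2*y - 18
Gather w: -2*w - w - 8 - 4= -3*w - 12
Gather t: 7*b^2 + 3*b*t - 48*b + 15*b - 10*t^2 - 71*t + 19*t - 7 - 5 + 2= 7*b^2 - 33*b - 10*t^2 + t*(3*b - 52) - 10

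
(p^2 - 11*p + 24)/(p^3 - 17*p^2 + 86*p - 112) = (p - 3)/(p^2 - 9*p + 14)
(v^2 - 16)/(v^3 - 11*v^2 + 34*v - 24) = (v + 4)/(v^2 - 7*v + 6)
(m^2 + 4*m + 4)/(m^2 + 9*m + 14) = (m + 2)/(m + 7)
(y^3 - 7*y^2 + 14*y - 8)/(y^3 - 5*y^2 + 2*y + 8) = (y - 1)/(y + 1)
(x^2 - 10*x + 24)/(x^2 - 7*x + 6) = (x - 4)/(x - 1)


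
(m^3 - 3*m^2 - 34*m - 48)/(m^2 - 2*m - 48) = (m^2 + 5*m + 6)/(m + 6)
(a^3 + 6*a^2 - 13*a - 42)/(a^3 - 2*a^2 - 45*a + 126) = (a + 2)/(a - 6)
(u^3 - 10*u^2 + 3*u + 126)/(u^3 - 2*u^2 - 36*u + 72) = (u^2 - 4*u - 21)/(u^2 + 4*u - 12)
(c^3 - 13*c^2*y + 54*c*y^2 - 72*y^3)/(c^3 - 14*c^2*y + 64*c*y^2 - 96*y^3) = (-c + 3*y)/(-c + 4*y)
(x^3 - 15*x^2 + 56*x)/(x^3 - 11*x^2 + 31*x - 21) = x*(x - 8)/(x^2 - 4*x + 3)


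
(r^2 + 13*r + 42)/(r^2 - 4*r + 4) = (r^2 + 13*r + 42)/(r^2 - 4*r + 4)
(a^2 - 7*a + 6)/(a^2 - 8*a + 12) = (a - 1)/(a - 2)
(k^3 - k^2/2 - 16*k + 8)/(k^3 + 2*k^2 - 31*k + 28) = (k^2 + 7*k/2 - 2)/(k^2 + 6*k - 7)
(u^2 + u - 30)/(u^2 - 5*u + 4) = (u^2 + u - 30)/(u^2 - 5*u + 4)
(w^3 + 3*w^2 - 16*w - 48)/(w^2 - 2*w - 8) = (w^2 + 7*w + 12)/(w + 2)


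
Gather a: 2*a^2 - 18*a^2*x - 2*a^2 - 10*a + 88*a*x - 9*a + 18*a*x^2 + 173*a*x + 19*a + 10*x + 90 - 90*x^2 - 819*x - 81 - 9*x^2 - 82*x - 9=-18*a^2*x + a*(18*x^2 + 261*x) - 99*x^2 - 891*x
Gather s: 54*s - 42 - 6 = 54*s - 48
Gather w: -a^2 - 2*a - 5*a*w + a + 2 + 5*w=-a^2 - a + w*(5 - 5*a) + 2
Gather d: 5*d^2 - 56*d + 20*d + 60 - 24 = 5*d^2 - 36*d + 36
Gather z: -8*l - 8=-8*l - 8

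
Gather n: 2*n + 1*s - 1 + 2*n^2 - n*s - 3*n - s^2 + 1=2*n^2 + n*(-s - 1) - s^2 + s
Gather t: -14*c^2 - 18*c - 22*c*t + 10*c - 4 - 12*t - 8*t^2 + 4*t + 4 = -14*c^2 - 8*c - 8*t^2 + t*(-22*c - 8)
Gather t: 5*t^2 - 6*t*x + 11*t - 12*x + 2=5*t^2 + t*(11 - 6*x) - 12*x + 2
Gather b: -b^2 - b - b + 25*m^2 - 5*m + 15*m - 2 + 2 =-b^2 - 2*b + 25*m^2 + 10*m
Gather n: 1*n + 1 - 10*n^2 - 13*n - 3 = -10*n^2 - 12*n - 2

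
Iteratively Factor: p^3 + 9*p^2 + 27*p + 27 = (p + 3)*(p^2 + 6*p + 9) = (p + 3)^2*(p + 3)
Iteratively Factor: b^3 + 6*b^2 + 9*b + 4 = (b + 1)*(b^2 + 5*b + 4) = (b + 1)*(b + 4)*(b + 1)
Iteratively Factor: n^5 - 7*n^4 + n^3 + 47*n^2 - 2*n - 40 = (n - 1)*(n^4 - 6*n^3 - 5*n^2 + 42*n + 40) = (n - 1)*(n + 1)*(n^3 - 7*n^2 + 2*n + 40) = (n - 1)*(n + 1)*(n + 2)*(n^2 - 9*n + 20) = (n - 4)*(n - 1)*(n + 1)*(n + 2)*(n - 5)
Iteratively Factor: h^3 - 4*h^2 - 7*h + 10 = (h + 2)*(h^2 - 6*h + 5) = (h - 1)*(h + 2)*(h - 5)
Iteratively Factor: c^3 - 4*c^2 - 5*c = (c + 1)*(c^2 - 5*c) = (c - 5)*(c + 1)*(c)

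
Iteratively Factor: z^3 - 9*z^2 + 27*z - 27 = (z - 3)*(z^2 - 6*z + 9) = (z - 3)^2*(z - 3)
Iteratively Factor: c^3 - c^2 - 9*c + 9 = (c - 1)*(c^2 - 9) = (c - 3)*(c - 1)*(c + 3)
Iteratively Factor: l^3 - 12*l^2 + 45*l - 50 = (l - 5)*(l^2 - 7*l + 10) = (l - 5)^2*(l - 2)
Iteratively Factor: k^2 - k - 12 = (k + 3)*(k - 4)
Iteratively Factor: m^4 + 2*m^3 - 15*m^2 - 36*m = (m - 4)*(m^3 + 6*m^2 + 9*m) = (m - 4)*(m + 3)*(m^2 + 3*m) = (m - 4)*(m + 3)^2*(m)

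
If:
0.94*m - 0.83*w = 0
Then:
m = 0.882978723404255*w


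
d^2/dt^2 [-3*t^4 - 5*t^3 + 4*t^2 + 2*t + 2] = -36*t^2 - 30*t + 8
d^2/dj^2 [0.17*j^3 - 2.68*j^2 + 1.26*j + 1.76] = 1.02*j - 5.36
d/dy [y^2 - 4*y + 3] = 2*y - 4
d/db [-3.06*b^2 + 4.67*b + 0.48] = 4.67 - 6.12*b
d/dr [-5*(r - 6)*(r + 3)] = 15 - 10*r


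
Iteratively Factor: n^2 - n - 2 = (n + 1)*(n - 2)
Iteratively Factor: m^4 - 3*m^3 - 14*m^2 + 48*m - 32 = (m + 4)*(m^3 - 7*m^2 + 14*m - 8) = (m - 1)*(m + 4)*(m^2 - 6*m + 8) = (m - 2)*(m - 1)*(m + 4)*(m - 4)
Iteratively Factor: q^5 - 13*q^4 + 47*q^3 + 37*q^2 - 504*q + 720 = (q - 5)*(q^4 - 8*q^3 + 7*q^2 + 72*q - 144) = (q - 5)*(q - 4)*(q^3 - 4*q^2 - 9*q + 36) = (q - 5)*(q - 4)^2*(q^2 - 9) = (q - 5)*(q - 4)^2*(q + 3)*(q - 3)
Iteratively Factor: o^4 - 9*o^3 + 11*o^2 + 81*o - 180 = (o - 4)*(o^3 - 5*o^2 - 9*o + 45) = (o - 4)*(o + 3)*(o^2 - 8*o + 15) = (o - 4)*(o - 3)*(o + 3)*(o - 5)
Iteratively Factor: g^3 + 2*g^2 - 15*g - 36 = (g - 4)*(g^2 + 6*g + 9) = (g - 4)*(g + 3)*(g + 3)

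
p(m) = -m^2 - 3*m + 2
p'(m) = -2*m - 3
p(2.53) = -11.99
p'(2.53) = -8.06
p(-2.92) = 2.23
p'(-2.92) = 2.84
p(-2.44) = 3.37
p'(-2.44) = 1.88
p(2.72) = -13.56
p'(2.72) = -8.44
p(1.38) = -4.04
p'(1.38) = -5.76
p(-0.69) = 3.59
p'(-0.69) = -1.62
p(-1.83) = 4.14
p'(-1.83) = 0.66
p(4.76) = -34.94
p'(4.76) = -12.52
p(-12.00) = -106.00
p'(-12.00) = 21.00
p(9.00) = -106.00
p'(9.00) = -21.00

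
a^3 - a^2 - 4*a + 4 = (a - 2)*(a - 1)*(a + 2)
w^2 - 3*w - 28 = (w - 7)*(w + 4)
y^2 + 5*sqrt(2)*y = y*(y + 5*sqrt(2))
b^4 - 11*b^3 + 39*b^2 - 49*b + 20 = (b - 5)*(b - 4)*(b - 1)^2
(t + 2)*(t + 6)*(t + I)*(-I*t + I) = -I*t^4 + t^3 - 7*I*t^3 + 7*t^2 - 4*I*t^2 + 4*t + 12*I*t - 12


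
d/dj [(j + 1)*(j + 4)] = 2*j + 5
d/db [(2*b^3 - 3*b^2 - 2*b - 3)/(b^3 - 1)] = (3*b^4 + 4*b^3 + 3*b^2 + 6*b + 2)/(b^6 - 2*b^3 + 1)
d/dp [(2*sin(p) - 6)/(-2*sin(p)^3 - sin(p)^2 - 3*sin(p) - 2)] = 2*(4*sin(p)^3 - 17*sin(p)^2 - 6*sin(p) - 11)*cos(p)/(2*sin(p)^3 + sin(p)^2 + 3*sin(p) + 2)^2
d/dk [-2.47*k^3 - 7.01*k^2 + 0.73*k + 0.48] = -7.41*k^2 - 14.02*k + 0.73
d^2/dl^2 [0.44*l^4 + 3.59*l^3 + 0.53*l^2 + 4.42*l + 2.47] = 5.28*l^2 + 21.54*l + 1.06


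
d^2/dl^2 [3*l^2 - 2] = 6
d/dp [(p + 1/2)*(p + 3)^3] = (p + 3)^2*(8*p + 9)/2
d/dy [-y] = -1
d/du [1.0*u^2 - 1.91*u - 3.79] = 2.0*u - 1.91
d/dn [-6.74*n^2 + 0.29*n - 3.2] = 0.29 - 13.48*n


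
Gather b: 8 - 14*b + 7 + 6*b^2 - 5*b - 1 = 6*b^2 - 19*b + 14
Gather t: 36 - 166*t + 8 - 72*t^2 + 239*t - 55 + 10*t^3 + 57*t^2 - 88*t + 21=10*t^3 - 15*t^2 - 15*t + 10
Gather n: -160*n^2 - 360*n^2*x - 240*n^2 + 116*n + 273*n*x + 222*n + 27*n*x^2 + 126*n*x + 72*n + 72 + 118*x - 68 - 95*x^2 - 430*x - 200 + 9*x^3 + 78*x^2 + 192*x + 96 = n^2*(-360*x - 400) + n*(27*x^2 + 399*x + 410) + 9*x^3 - 17*x^2 - 120*x - 100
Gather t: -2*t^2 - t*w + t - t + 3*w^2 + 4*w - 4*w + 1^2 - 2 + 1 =-2*t^2 - t*w + 3*w^2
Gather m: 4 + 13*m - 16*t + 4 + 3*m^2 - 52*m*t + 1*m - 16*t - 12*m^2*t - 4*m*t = m^2*(3 - 12*t) + m*(14 - 56*t) - 32*t + 8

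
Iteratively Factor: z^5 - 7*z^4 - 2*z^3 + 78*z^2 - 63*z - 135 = (z - 3)*(z^4 - 4*z^3 - 14*z^2 + 36*z + 45) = (z - 3)^2*(z^3 - z^2 - 17*z - 15) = (z - 3)^2*(z + 3)*(z^2 - 4*z - 5) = (z - 3)^2*(z + 1)*(z + 3)*(z - 5)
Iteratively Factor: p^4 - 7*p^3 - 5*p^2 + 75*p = (p - 5)*(p^3 - 2*p^2 - 15*p) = (p - 5)^2*(p^2 + 3*p) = p*(p - 5)^2*(p + 3)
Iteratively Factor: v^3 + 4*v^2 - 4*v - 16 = (v + 2)*(v^2 + 2*v - 8) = (v - 2)*(v + 2)*(v + 4)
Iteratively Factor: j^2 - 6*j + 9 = (j - 3)*(j - 3)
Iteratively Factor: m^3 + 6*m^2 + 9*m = (m)*(m^2 + 6*m + 9) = m*(m + 3)*(m + 3)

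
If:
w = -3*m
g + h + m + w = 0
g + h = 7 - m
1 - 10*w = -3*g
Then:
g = -71/3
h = 85/3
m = 7/3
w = -7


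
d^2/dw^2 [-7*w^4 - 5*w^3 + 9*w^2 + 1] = -84*w^2 - 30*w + 18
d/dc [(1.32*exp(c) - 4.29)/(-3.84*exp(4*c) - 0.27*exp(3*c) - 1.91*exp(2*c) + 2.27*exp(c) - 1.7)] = (15.2064*exp(4*c) - 65.1816*exp(3*c) - 0.9537*exp(2*c) - 16.3878*exp(c) + 7.4943)*exp(c)/(14.7456*exp(8*c) + 2.0736*exp(7*c) + 14.7417*exp(6*c) - 16.4022*exp(5*c) + 15.4783*exp(4*c) - 7.7534*exp(3*c) + 11.6469*exp(2*c) - 7.718*exp(c) + 2.89)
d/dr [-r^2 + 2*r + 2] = 2 - 2*r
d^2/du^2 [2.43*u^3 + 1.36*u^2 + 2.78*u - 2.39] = 14.58*u + 2.72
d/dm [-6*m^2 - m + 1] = -12*m - 1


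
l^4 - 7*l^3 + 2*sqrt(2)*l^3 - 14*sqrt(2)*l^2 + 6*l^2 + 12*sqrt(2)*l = l*(l - 6)*(l - 1)*(l + 2*sqrt(2))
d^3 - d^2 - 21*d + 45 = (d - 3)^2*(d + 5)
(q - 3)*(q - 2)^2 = q^3 - 7*q^2 + 16*q - 12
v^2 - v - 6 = (v - 3)*(v + 2)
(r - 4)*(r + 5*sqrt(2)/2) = r^2 - 4*r + 5*sqrt(2)*r/2 - 10*sqrt(2)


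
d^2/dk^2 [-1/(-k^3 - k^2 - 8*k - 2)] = 2*(-(3*k + 1)*(k^3 + k^2 + 8*k + 2) + (3*k^2 + 2*k + 8)^2)/(k^3 + k^2 + 8*k + 2)^3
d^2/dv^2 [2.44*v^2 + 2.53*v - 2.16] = 4.88000000000000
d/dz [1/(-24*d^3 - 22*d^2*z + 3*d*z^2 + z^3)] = (22*d^2 - 6*d*z - 3*z^2)/(24*d^3 + 22*d^2*z - 3*d*z^2 - z^3)^2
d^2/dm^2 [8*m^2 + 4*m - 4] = 16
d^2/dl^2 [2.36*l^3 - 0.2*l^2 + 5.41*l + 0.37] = 14.16*l - 0.4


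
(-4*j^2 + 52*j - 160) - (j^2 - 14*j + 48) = -5*j^2 + 66*j - 208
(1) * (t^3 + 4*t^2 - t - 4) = t^3 + 4*t^2 - t - 4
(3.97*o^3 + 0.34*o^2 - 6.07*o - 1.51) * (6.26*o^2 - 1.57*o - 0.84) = 24.8522*o^5 - 4.1045*o^4 - 41.8668*o^3 - 0.208299999999999*o^2 + 7.4695*o + 1.2684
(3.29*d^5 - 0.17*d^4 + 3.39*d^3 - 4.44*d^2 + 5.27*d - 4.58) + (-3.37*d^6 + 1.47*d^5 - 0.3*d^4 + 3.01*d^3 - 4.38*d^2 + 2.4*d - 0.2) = -3.37*d^6 + 4.76*d^5 - 0.47*d^4 + 6.4*d^3 - 8.82*d^2 + 7.67*d - 4.78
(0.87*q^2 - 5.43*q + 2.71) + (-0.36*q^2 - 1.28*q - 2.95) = 0.51*q^2 - 6.71*q - 0.24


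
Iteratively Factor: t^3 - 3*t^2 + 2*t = (t - 1)*(t^2 - 2*t) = t*(t - 1)*(t - 2)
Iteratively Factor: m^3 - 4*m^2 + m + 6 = (m - 2)*(m^2 - 2*m - 3) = (m - 3)*(m - 2)*(m + 1)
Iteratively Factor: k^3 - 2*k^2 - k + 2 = (k + 1)*(k^2 - 3*k + 2) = (k - 1)*(k + 1)*(k - 2)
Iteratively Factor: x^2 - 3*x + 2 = (x - 2)*(x - 1)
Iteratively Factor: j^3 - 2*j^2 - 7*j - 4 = (j - 4)*(j^2 + 2*j + 1) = (j - 4)*(j + 1)*(j + 1)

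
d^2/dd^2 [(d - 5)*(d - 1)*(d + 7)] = 6*d + 2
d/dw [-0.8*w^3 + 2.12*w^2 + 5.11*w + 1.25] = -2.4*w^2 + 4.24*w + 5.11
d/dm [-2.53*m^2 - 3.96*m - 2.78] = -5.06*m - 3.96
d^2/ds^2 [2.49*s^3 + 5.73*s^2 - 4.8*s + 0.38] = 14.94*s + 11.46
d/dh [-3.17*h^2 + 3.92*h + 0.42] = 3.92 - 6.34*h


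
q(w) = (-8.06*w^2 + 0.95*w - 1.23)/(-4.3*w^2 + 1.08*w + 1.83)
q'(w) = (0.95 - 16.12*w)/(-4.3*w^2 + 1.08*w + 1.83) + (8.6*w - 1.08)*(-8.06*w^2 + 0.95*w - 1.23)/(-4.3*w^2 + 1.08*w + 1.83)^2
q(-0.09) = -0.81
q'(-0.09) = 2.30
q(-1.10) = 2.64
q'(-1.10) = 2.00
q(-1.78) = 2.07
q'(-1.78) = 0.32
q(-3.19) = 1.90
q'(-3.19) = 0.04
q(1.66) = 2.66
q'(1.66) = -1.13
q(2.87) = 2.13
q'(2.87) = -0.16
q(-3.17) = 1.90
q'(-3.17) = 0.04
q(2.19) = 2.30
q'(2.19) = -0.40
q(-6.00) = 1.86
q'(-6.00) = 0.00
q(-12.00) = 1.86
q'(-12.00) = -0.00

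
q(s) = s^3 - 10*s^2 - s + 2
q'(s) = 3*s^2 - 20*s - 1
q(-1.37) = -17.97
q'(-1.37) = 32.03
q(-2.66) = -84.92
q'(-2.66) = 73.43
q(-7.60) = -1006.98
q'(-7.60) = 324.28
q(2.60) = -50.62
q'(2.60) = -32.72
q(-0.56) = -0.75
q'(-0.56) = 11.14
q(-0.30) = 1.37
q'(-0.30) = 5.27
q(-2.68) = -86.39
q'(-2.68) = 74.15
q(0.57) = -1.63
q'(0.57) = -11.43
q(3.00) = -64.00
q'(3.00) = -34.00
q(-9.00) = -1528.00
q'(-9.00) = 422.00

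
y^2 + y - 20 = (y - 4)*(y + 5)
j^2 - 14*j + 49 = (j - 7)^2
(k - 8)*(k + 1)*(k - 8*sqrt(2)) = k^3 - 8*sqrt(2)*k^2 - 7*k^2 - 8*k + 56*sqrt(2)*k + 64*sqrt(2)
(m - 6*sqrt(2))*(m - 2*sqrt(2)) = m^2 - 8*sqrt(2)*m + 24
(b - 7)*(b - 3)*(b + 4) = b^3 - 6*b^2 - 19*b + 84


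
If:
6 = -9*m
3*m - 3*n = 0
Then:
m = -2/3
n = -2/3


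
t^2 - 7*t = t*(t - 7)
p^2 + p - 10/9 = (p - 2/3)*(p + 5/3)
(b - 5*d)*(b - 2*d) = b^2 - 7*b*d + 10*d^2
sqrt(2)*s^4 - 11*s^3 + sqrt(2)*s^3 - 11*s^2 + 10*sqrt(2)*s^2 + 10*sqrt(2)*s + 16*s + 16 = (s + 1)*(s - 4*sqrt(2))*(s - 2*sqrt(2))*(sqrt(2)*s + 1)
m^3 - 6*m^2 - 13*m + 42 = (m - 7)*(m - 2)*(m + 3)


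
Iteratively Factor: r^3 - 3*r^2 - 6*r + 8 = (r - 1)*(r^2 - 2*r - 8) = (r - 4)*(r - 1)*(r + 2)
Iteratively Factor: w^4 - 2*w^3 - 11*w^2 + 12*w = (w + 3)*(w^3 - 5*w^2 + 4*w) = (w - 4)*(w + 3)*(w^2 - w) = w*(w - 4)*(w + 3)*(w - 1)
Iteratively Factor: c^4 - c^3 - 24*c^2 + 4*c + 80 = (c + 4)*(c^3 - 5*c^2 - 4*c + 20) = (c - 2)*(c + 4)*(c^2 - 3*c - 10) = (c - 5)*(c - 2)*(c + 4)*(c + 2)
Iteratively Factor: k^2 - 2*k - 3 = (k - 3)*(k + 1)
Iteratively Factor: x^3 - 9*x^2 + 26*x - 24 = (x - 2)*(x^2 - 7*x + 12) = (x - 4)*(x - 2)*(x - 3)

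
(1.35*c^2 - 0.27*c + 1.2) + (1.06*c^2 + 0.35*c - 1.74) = 2.41*c^2 + 0.08*c - 0.54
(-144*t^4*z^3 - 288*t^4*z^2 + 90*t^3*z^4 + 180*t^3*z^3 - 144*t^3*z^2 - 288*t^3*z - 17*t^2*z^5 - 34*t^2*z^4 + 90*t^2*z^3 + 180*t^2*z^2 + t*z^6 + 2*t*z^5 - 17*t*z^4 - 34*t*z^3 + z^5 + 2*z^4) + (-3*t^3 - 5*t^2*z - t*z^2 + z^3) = -144*t^4*z^3 - 288*t^4*z^2 + 90*t^3*z^4 + 180*t^3*z^3 - 144*t^3*z^2 - 288*t^3*z - 3*t^3 - 17*t^2*z^5 - 34*t^2*z^4 + 90*t^2*z^3 + 180*t^2*z^2 - 5*t^2*z + t*z^6 + 2*t*z^5 - 17*t*z^4 - 34*t*z^3 - t*z^2 + z^5 + 2*z^4 + z^3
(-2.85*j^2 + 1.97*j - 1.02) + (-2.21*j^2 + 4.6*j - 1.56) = -5.06*j^2 + 6.57*j - 2.58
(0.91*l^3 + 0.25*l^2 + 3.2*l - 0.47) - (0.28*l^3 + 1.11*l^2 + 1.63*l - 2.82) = 0.63*l^3 - 0.86*l^2 + 1.57*l + 2.35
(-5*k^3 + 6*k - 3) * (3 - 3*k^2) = 15*k^5 - 33*k^3 + 9*k^2 + 18*k - 9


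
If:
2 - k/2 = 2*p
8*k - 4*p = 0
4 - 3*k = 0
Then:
No Solution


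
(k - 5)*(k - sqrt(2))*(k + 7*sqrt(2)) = k^3 - 5*k^2 + 6*sqrt(2)*k^2 - 30*sqrt(2)*k - 14*k + 70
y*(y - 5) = y^2 - 5*y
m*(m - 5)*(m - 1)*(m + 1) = m^4 - 5*m^3 - m^2 + 5*m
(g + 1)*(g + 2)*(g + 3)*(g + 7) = g^4 + 13*g^3 + 53*g^2 + 83*g + 42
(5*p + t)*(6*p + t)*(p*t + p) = 30*p^3*t + 30*p^3 + 11*p^2*t^2 + 11*p^2*t + p*t^3 + p*t^2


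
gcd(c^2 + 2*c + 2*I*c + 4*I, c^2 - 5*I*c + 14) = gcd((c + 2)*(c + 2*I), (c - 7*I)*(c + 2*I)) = c + 2*I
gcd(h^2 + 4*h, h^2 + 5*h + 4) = h + 4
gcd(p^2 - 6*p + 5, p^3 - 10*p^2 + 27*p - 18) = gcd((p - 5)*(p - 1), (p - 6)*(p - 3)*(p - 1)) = p - 1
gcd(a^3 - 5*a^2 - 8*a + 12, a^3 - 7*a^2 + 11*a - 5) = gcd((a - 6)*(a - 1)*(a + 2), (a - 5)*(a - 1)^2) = a - 1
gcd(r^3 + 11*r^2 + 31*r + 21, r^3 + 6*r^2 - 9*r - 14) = r^2 + 8*r + 7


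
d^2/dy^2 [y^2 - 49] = 2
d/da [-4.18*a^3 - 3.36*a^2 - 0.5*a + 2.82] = -12.54*a^2 - 6.72*a - 0.5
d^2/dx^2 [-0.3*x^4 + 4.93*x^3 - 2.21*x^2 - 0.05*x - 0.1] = -3.6*x^2 + 29.58*x - 4.42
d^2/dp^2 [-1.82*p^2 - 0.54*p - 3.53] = -3.64000000000000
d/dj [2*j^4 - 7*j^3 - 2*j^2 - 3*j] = 8*j^3 - 21*j^2 - 4*j - 3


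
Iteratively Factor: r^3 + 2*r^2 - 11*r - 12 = (r - 3)*(r^2 + 5*r + 4) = (r - 3)*(r + 4)*(r + 1)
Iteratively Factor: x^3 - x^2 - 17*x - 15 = (x + 3)*(x^2 - 4*x - 5) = (x - 5)*(x + 3)*(x + 1)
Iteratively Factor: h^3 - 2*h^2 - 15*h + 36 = (h - 3)*(h^2 + h - 12) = (h - 3)^2*(h + 4)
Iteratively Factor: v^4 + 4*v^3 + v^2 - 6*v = (v + 2)*(v^3 + 2*v^2 - 3*v) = (v - 1)*(v + 2)*(v^2 + 3*v) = v*(v - 1)*(v + 2)*(v + 3)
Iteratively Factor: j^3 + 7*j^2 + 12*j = (j)*(j^2 + 7*j + 12) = j*(j + 4)*(j + 3)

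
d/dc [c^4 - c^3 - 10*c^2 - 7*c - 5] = 4*c^3 - 3*c^2 - 20*c - 7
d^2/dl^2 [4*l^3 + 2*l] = 24*l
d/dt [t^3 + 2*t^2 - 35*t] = 3*t^2 + 4*t - 35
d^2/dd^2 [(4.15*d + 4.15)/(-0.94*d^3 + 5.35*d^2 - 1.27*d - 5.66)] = (-22.00164*d^5 + 81.2188200000001*d^4 + 106.26739*d^3 - 477.46995*d^2 - 452.33589*d - 205.05731)/(0.830584*d^9 - 14.18178*d^8 + 84.081966*d^7 - 176.447827*d^6 - 57.184737*d^5 + 500.664453*d^4 - 138.352445*d^3 - 486.784338*d^2 + 122.055636*d + 181.321496)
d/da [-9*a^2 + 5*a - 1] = 5 - 18*a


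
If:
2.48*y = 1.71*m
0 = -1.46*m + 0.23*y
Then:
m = 0.00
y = 0.00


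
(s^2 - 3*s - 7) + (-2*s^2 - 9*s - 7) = -s^2 - 12*s - 14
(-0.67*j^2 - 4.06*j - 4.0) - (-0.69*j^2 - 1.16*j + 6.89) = 0.0199999999999999*j^2 - 2.9*j - 10.89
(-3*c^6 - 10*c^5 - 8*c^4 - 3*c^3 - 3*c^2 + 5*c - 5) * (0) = 0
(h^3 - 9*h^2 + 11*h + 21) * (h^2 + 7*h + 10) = h^5 - 2*h^4 - 42*h^3 + 8*h^2 + 257*h + 210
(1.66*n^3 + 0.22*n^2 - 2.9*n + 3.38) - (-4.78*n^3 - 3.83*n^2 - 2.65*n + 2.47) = 6.44*n^3 + 4.05*n^2 - 0.25*n + 0.91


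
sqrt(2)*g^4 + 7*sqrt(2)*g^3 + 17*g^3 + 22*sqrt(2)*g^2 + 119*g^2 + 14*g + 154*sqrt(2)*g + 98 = (g + 7)*(g + sqrt(2))*(g + 7*sqrt(2))*(sqrt(2)*g + 1)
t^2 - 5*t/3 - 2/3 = (t - 2)*(t + 1/3)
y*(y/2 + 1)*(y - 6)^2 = y^4/2 - 5*y^3 + 6*y^2 + 36*y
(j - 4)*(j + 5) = j^2 + j - 20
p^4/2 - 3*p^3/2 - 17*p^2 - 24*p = p*(p/2 + 1)*(p - 8)*(p + 3)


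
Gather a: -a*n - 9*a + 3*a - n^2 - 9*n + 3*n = a*(-n - 6) - n^2 - 6*n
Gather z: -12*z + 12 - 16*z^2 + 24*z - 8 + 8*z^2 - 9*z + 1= -8*z^2 + 3*z + 5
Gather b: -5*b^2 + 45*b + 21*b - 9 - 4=-5*b^2 + 66*b - 13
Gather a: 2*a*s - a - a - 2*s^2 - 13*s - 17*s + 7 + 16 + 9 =a*(2*s - 2) - 2*s^2 - 30*s + 32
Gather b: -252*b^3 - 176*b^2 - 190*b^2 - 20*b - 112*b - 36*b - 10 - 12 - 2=-252*b^3 - 366*b^2 - 168*b - 24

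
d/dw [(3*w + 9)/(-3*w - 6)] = (w + 2)^(-2)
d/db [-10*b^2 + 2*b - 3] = 2 - 20*b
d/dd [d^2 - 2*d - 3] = 2*d - 2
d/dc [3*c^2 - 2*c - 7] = 6*c - 2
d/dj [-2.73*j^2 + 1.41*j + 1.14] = 1.41 - 5.46*j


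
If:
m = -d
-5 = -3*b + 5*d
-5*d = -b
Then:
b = 5/2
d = 1/2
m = -1/2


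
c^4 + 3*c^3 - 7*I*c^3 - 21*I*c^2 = c^2*(c + 3)*(c - 7*I)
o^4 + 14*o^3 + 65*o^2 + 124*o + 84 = (o + 2)^2*(o + 3)*(o + 7)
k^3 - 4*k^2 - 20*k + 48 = (k - 6)*(k - 2)*(k + 4)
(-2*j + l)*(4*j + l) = -8*j^2 + 2*j*l + l^2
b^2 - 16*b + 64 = (b - 8)^2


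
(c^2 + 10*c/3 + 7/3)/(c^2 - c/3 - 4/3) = (3*c + 7)/(3*c - 4)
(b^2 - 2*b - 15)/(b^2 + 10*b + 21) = (b - 5)/(b + 7)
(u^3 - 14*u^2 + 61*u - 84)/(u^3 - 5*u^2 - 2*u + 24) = (u - 7)/(u + 2)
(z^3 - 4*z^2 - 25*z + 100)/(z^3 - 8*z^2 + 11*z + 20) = (z + 5)/(z + 1)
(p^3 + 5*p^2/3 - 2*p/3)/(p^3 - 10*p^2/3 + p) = (p + 2)/(p - 3)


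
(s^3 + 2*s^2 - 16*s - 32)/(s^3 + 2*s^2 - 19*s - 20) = (s^2 + 6*s + 8)/(s^2 + 6*s + 5)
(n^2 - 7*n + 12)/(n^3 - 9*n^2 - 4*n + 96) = (n - 3)/(n^2 - 5*n - 24)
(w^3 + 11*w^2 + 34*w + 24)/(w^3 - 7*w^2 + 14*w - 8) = (w^3 + 11*w^2 + 34*w + 24)/(w^3 - 7*w^2 + 14*w - 8)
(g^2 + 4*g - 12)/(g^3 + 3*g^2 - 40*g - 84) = (g^2 + 4*g - 12)/(g^3 + 3*g^2 - 40*g - 84)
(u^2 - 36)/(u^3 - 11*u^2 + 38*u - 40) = (u^2 - 36)/(u^3 - 11*u^2 + 38*u - 40)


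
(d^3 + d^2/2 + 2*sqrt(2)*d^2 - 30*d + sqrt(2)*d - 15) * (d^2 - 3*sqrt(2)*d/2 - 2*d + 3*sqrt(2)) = d^5 - 3*d^4/2 + sqrt(2)*d^4/2 - 37*d^3 - 3*sqrt(2)*d^3/4 + 54*d^2 + 89*sqrt(2)*d^2/2 - 135*sqrt(2)*d/2 + 36*d - 45*sqrt(2)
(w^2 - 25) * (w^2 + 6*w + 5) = w^4 + 6*w^3 - 20*w^2 - 150*w - 125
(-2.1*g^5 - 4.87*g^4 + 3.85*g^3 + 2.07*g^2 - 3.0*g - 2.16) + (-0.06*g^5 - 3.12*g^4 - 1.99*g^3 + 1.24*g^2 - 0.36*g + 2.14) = -2.16*g^5 - 7.99*g^4 + 1.86*g^3 + 3.31*g^2 - 3.36*g - 0.02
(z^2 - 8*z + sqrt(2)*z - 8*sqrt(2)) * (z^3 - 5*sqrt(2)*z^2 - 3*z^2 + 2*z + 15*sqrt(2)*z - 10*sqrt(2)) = z^5 - 11*z^4 - 4*sqrt(2)*z^4 + 16*z^3 + 44*sqrt(2)*z^3 - 104*sqrt(2)*z^2 + 94*z^2 - 260*z + 64*sqrt(2)*z + 160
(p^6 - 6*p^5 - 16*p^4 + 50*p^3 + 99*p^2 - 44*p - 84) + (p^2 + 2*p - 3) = p^6 - 6*p^5 - 16*p^4 + 50*p^3 + 100*p^2 - 42*p - 87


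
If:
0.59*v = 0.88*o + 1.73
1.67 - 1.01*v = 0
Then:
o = -0.86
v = 1.65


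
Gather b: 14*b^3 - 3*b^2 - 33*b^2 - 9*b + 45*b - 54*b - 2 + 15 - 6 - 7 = 14*b^3 - 36*b^2 - 18*b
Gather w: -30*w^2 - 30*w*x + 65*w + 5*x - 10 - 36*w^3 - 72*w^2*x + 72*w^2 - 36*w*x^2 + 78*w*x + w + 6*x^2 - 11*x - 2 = -36*w^3 + w^2*(42 - 72*x) + w*(-36*x^2 + 48*x + 66) + 6*x^2 - 6*x - 12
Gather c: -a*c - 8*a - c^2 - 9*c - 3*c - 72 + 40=-8*a - c^2 + c*(-a - 12) - 32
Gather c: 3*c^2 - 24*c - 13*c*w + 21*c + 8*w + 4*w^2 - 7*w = 3*c^2 + c*(-13*w - 3) + 4*w^2 + w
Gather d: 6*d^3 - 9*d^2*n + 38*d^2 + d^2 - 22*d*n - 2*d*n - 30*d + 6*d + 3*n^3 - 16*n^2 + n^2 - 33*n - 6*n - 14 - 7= 6*d^3 + d^2*(39 - 9*n) + d*(-24*n - 24) + 3*n^3 - 15*n^2 - 39*n - 21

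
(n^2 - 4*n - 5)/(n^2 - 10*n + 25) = (n + 1)/(n - 5)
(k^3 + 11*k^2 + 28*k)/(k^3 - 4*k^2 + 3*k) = (k^2 + 11*k + 28)/(k^2 - 4*k + 3)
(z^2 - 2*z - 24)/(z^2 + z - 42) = (z + 4)/(z + 7)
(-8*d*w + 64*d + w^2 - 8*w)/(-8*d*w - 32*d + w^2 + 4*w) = (w - 8)/(w + 4)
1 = 1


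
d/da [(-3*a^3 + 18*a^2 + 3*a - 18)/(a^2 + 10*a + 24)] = 3*(-a^4 - 20*a^3 - 13*a^2 + 300*a + 84)/(a^4 + 20*a^3 + 148*a^2 + 480*a + 576)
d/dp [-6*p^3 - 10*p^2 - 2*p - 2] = -18*p^2 - 20*p - 2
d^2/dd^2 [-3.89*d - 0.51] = 0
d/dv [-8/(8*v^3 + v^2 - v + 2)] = 8*(24*v^2 + 2*v - 1)/(8*v^3 + v^2 - v + 2)^2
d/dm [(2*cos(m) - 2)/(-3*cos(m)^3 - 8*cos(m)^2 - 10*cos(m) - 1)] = 32*(-6*cos(m)^3 + cos(m)^2 + 16*cos(m) + 11)*sin(m)/(-32*sin(m)^2 + 49*cos(m) + 3*cos(3*m) + 36)^2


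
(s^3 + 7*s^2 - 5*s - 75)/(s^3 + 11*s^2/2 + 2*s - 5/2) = 2*(s^2 + 2*s - 15)/(2*s^2 + s - 1)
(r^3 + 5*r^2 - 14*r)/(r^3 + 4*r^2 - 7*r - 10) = r*(r + 7)/(r^2 + 6*r + 5)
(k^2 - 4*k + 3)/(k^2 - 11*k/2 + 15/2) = 2*(k - 1)/(2*k - 5)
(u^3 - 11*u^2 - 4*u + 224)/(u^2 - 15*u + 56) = u + 4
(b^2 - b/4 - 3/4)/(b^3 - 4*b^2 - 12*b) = (-4*b^2 + b + 3)/(4*b*(-b^2 + 4*b + 12))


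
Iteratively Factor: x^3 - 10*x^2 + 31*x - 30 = (x - 5)*(x^2 - 5*x + 6) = (x - 5)*(x - 2)*(x - 3)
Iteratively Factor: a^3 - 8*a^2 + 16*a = (a - 4)*(a^2 - 4*a) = a*(a - 4)*(a - 4)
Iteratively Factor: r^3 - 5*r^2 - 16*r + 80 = (r - 5)*(r^2 - 16) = (r - 5)*(r - 4)*(r + 4)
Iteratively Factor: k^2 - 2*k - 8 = (k - 4)*(k + 2)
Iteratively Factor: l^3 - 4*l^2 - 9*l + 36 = (l + 3)*(l^2 - 7*l + 12) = (l - 4)*(l + 3)*(l - 3)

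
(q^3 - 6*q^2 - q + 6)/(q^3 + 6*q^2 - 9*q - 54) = (q^3 - 6*q^2 - q + 6)/(q^3 + 6*q^2 - 9*q - 54)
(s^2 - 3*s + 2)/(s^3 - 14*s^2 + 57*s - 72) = (s^2 - 3*s + 2)/(s^3 - 14*s^2 + 57*s - 72)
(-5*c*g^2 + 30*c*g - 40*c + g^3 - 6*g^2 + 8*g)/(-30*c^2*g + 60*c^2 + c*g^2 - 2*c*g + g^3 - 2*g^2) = (g - 4)/(6*c + g)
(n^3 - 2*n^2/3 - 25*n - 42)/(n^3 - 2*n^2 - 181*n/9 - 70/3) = 3*(n + 3)/(3*n + 5)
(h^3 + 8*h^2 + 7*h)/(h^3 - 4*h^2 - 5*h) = (h + 7)/(h - 5)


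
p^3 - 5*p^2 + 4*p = p*(p - 4)*(p - 1)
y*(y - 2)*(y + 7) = y^3 + 5*y^2 - 14*y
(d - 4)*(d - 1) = d^2 - 5*d + 4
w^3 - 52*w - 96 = (w - 8)*(w + 2)*(w + 6)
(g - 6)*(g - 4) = g^2 - 10*g + 24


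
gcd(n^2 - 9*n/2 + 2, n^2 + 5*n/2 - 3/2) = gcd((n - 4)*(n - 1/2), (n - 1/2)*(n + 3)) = n - 1/2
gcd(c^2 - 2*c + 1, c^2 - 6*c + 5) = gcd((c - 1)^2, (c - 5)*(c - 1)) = c - 1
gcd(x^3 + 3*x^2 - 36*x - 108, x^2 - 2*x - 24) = x - 6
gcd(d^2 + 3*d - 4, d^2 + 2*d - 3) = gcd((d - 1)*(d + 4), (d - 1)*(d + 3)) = d - 1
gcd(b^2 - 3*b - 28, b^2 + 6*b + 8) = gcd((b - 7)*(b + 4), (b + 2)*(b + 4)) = b + 4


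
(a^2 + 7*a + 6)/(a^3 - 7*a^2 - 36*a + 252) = (a + 1)/(a^2 - 13*a + 42)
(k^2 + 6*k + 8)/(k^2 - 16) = (k + 2)/(k - 4)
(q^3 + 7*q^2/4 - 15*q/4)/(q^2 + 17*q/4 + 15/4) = q*(4*q - 5)/(4*q + 5)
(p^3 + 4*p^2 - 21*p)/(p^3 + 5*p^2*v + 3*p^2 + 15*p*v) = (p^2 + 4*p - 21)/(p^2 + 5*p*v + 3*p + 15*v)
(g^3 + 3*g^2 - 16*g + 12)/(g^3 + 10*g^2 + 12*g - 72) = (g - 1)/(g + 6)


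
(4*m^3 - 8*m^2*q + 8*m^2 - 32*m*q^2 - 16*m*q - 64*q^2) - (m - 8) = 4*m^3 - 8*m^2*q + 8*m^2 - 32*m*q^2 - 16*m*q - m - 64*q^2 + 8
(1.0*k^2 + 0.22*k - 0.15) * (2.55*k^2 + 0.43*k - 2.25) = 2.55*k^4 + 0.991*k^3 - 2.5379*k^2 - 0.5595*k + 0.3375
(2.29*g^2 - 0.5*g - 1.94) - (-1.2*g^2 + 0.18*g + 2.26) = 3.49*g^2 - 0.68*g - 4.2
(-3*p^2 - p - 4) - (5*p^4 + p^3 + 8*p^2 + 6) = -5*p^4 - p^3 - 11*p^2 - p - 10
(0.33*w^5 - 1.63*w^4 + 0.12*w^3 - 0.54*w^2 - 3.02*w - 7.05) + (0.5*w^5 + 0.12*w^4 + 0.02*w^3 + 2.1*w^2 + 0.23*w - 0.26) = 0.83*w^5 - 1.51*w^4 + 0.14*w^3 + 1.56*w^2 - 2.79*w - 7.31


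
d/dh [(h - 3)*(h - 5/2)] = 2*h - 11/2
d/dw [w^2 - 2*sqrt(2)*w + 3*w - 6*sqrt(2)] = 2*w - 2*sqrt(2) + 3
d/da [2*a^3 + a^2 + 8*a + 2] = 6*a^2 + 2*a + 8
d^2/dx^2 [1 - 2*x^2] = -4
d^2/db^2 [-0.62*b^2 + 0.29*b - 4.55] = -1.24000000000000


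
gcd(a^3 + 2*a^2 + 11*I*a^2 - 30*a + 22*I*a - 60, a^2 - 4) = a + 2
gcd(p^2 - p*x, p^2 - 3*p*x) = p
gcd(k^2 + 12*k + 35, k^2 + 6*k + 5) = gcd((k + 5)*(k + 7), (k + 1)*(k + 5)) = k + 5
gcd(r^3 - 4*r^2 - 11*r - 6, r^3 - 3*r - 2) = r^2 + 2*r + 1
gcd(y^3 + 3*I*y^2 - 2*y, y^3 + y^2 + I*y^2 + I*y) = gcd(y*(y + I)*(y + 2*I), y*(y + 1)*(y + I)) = y^2 + I*y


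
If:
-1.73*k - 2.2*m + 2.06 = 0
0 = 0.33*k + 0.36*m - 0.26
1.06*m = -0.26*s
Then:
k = -1.64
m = 2.23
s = -9.09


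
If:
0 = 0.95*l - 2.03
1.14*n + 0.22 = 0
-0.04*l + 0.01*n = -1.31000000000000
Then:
No Solution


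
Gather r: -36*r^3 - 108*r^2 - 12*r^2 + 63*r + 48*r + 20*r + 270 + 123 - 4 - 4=-36*r^3 - 120*r^2 + 131*r + 385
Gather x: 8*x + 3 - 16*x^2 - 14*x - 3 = -16*x^2 - 6*x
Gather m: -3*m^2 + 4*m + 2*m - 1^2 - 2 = -3*m^2 + 6*m - 3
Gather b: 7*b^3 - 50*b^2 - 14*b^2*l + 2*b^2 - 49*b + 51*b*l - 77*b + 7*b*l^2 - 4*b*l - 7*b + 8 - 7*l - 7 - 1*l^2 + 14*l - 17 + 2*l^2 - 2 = 7*b^3 + b^2*(-14*l - 48) + b*(7*l^2 + 47*l - 133) + l^2 + 7*l - 18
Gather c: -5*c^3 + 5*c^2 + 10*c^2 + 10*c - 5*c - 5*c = -5*c^3 + 15*c^2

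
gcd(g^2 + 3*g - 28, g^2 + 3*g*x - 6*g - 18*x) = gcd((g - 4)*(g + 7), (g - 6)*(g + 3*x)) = 1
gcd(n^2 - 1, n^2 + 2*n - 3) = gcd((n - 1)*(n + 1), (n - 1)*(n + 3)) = n - 1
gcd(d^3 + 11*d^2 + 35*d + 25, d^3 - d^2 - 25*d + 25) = d + 5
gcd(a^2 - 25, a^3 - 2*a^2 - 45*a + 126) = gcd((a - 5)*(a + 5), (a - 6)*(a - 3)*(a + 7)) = 1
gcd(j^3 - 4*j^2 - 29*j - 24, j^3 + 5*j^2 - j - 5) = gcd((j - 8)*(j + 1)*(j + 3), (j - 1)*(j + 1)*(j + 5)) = j + 1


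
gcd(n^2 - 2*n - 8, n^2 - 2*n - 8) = n^2 - 2*n - 8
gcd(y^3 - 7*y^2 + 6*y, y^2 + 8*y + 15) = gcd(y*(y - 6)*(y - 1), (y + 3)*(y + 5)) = 1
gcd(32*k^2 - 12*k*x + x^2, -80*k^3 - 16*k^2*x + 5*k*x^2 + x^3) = -4*k + x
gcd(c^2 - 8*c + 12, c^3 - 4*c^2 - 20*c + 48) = c^2 - 8*c + 12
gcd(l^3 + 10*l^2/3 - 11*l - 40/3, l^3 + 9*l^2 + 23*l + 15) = l^2 + 6*l + 5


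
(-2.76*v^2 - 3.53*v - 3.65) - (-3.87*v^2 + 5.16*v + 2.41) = 1.11*v^2 - 8.69*v - 6.06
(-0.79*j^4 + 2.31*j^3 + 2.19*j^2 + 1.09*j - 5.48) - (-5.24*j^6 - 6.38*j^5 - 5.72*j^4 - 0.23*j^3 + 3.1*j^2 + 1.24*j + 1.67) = 5.24*j^6 + 6.38*j^5 + 4.93*j^4 + 2.54*j^3 - 0.91*j^2 - 0.15*j - 7.15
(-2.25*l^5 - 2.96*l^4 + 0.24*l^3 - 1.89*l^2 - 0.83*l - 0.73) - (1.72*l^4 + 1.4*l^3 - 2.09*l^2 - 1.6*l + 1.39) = -2.25*l^5 - 4.68*l^4 - 1.16*l^3 + 0.2*l^2 + 0.77*l - 2.12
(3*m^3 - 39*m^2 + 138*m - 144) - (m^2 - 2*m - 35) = 3*m^3 - 40*m^2 + 140*m - 109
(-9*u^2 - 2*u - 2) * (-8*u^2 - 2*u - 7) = 72*u^4 + 34*u^3 + 83*u^2 + 18*u + 14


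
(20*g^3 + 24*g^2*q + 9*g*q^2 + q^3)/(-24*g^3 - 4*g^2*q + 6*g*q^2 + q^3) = (10*g^2 + 7*g*q + q^2)/(-12*g^2 + 4*g*q + q^2)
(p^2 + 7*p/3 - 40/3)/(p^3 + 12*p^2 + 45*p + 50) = (p - 8/3)/(p^2 + 7*p + 10)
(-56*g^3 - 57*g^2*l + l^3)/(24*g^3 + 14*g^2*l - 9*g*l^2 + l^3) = (-56*g^2 - g*l + l^2)/(24*g^2 - 10*g*l + l^2)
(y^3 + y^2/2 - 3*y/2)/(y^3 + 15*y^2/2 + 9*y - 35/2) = y*(2*y + 3)/(2*y^2 + 17*y + 35)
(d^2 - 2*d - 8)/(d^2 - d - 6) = (d - 4)/(d - 3)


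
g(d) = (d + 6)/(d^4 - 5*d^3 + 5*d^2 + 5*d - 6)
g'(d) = (d + 6)*(-4*d^3 + 15*d^2 - 10*d - 5)/(d^4 - 5*d^3 + 5*d^2 + 5*d - 6)^2 + 1/(d^4 - 5*d^3 + 5*d^2 + 5*d - 6)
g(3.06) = 17.03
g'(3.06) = -310.53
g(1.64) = 9.24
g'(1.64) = 15.73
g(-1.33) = 0.42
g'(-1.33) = 1.77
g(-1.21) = 0.76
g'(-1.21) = 4.56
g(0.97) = -56.40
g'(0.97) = -1942.15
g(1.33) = 8.52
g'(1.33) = -10.49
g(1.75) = 12.02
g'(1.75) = 38.86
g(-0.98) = -10.69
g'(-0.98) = 520.62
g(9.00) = 0.00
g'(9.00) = 0.00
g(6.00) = 0.03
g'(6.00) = -0.02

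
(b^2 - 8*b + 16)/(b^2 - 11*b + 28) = (b - 4)/(b - 7)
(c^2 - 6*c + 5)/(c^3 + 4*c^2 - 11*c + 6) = (c - 5)/(c^2 + 5*c - 6)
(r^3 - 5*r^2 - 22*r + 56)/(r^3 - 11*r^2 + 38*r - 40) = (r^2 - 3*r - 28)/(r^2 - 9*r + 20)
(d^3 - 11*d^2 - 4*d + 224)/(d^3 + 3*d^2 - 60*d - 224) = (d - 7)/(d + 7)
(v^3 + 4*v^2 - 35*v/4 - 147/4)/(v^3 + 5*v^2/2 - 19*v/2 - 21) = (v + 7/2)/(v + 2)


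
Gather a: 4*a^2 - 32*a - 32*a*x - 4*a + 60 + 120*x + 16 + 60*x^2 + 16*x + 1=4*a^2 + a*(-32*x - 36) + 60*x^2 + 136*x + 77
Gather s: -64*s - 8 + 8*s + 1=-56*s - 7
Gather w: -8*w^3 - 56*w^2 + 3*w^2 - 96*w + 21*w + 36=-8*w^3 - 53*w^2 - 75*w + 36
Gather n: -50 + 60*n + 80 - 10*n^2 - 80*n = -10*n^2 - 20*n + 30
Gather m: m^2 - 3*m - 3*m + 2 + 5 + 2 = m^2 - 6*m + 9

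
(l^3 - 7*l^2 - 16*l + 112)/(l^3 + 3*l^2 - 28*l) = (l^2 - 3*l - 28)/(l*(l + 7))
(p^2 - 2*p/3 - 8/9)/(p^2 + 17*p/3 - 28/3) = (p + 2/3)/(p + 7)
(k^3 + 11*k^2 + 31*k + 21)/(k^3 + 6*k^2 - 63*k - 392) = (k^2 + 4*k + 3)/(k^2 - k - 56)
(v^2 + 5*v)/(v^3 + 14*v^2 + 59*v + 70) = v/(v^2 + 9*v + 14)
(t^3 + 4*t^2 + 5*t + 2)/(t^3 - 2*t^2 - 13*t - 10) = (t + 1)/(t - 5)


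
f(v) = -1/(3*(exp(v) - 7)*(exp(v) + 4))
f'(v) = exp(v)/(3*(exp(v) - 7)*(exp(v) + 4)^2) + exp(v)/(3*(exp(v) - 7)^2*(exp(v) + 4)) = (2*exp(v) - 3)*exp(v)/(3*(exp(v) - 7)^2*(exp(v) + 4)^2)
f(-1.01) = 0.01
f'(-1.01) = -0.00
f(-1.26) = 0.01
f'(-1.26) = -0.00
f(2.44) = -0.00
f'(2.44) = 0.02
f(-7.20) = 0.01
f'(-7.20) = -0.00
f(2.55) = -0.00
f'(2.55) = 0.01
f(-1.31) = 0.01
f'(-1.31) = -0.00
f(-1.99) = 0.01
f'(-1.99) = -0.00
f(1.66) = 0.02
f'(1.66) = 0.05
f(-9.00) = 0.01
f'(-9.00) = 0.00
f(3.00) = 0.00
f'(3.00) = 0.00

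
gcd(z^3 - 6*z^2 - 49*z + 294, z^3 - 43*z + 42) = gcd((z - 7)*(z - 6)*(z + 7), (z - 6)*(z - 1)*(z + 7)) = z^2 + z - 42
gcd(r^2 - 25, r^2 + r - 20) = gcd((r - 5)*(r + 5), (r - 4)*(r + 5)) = r + 5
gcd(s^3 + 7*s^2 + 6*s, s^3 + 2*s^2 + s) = s^2 + s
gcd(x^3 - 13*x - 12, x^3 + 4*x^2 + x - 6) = x + 3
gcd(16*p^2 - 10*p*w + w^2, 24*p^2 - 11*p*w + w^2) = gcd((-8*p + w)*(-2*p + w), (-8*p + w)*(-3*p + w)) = 8*p - w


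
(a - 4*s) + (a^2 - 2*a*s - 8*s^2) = a^2 - 2*a*s + a - 8*s^2 - 4*s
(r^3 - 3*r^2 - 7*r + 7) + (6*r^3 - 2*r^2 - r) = 7*r^3 - 5*r^2 - 8*r + 7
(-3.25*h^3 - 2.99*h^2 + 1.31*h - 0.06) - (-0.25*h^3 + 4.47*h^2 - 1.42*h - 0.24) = -3.0*h^3 - 7.46*h^2 + 2.73*h + 0.18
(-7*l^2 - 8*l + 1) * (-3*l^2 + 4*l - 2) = 21*l^4 - 4*l^3 - 21*l^2 + 20*l - 2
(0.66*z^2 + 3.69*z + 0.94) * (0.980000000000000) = 0.6468*z^2 + 3.6162*z + 0.9212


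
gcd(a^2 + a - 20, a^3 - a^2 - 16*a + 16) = a - 4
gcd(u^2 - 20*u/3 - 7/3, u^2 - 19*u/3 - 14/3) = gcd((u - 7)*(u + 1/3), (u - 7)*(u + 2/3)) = u - 7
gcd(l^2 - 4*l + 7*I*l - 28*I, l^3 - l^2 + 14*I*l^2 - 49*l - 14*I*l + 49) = l + 7*I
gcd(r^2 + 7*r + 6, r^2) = 1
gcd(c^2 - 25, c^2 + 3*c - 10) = c + 5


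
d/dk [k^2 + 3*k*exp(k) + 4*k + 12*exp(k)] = 3*k*exp(k) + 2*k + 15*exp(k) + 4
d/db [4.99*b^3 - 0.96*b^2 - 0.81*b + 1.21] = 14.97*b^2 - 1.92*b - 0.81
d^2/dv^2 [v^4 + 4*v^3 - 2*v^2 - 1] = 12*v^2 + 24*v - 4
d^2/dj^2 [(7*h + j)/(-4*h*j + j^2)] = 2*(3*j*(-h - j)*(4*h - j) - 4*(2*h - j)^2*(7*h + j))/(j^3*(4*h - j)^3)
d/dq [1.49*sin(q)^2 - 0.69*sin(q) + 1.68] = (2.98*sin(q) - 0.69)*cos(q)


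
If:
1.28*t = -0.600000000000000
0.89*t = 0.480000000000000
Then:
No Solution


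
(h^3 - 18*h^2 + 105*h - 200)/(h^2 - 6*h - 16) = (h^2 - 10*h + 25)/(h + 2)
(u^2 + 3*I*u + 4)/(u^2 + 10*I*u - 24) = (u - I)/(u + 6*I)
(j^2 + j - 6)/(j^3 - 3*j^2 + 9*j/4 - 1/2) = 4*(j + 3)/(4*j^2 - 4*j + 1)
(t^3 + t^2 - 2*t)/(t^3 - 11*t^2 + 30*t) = (t^2 + t - 2)/(t^2 - 11*t + 30)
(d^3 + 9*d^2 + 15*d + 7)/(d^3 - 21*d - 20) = (d^2 + 8*d + 7)/(d^2 - d - 20)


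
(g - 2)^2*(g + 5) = g^3 + g^2 - 16*g + 20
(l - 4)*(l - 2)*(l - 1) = l^3 - 7*l^2 + 14*l - 8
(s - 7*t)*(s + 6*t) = s^2 - s*t - 42*t^2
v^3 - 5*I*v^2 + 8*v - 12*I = (v - 6*I)*(v - I)*(v + 2*I)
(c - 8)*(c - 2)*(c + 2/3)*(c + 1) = c^4 - 25*c^3/3 + 20*c + 32/3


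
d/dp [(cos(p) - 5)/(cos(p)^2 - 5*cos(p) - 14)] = (cos(p)^2 - 10*cos(p) + 39)*sin(p)/(sin(p)^2 + 5*cos(p) + 13)^2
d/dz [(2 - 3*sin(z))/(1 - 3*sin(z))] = 3*cos(z)/(3*sin(z) - 1)^2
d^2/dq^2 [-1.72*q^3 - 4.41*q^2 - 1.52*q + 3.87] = -10.32*q - 8.82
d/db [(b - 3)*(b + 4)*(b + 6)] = 3*b^2 + 14*b - 6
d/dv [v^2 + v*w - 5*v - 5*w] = 2*v + w - 5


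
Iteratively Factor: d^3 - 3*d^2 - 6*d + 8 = (d - 1)*(d^2 - 2*d - 8) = (d - 1)*(d + 2)*(d - 4)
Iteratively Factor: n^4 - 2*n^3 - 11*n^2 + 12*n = (n - 4)*(n^3 + 2*n^2 - 3*n) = (n - 4)*(n + 3)*(n^2 - n) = n*(n - 4)*(n + 3)*(n - 1)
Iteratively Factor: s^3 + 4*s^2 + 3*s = (s)*(s^2 + 4*s + 3) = s*(s + 3)*(s + 1)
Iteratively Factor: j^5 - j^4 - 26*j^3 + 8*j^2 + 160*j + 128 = (j + 1)*(j^4 - 2*j^3 - 24*j^2 + 32*j + 128) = (j - 4)*(j + 1)*(j^3 + 2*j^2 - 16*j - 32) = (j - 4)*(j + 1)*(j + 4)*(j^2 - 2*j - 8) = (j - 4)^2*(j + 1)*(j + 4)*(j + 2)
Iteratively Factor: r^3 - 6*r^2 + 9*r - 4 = (r - 4)*(r^2 - 2*r + 1) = (r - 4)*(r - 1)*(r - 1)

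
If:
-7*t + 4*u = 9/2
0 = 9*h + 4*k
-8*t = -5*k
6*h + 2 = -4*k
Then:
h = 2/3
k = -3/2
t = -15/16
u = -33/64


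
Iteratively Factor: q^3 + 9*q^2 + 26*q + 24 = (q + 2)*(q^2 + 7*q + 12) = (q + 2)*(q + 3)*(q + 4)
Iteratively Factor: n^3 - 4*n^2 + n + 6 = (n - 3)*(n^2 - n - 2) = (n - 3)*(n + 1)*(n - 2)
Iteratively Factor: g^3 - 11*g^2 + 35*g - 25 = (g - 5)*(g^2 - 6*g + 5) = (g - 5)*(g - 1)*(g - 5)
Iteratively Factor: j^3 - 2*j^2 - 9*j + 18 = (j - 3)*(j^2 + j - 6) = (j - 3)*(j + 3)*(j - 2)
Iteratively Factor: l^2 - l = (l - 1)*(l)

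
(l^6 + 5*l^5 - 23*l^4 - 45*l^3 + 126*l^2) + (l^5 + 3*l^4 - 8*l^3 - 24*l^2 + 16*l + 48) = l^6 + 6*l^5 - 20*l^4 - 53*l^3 + 102*l^2 + 16*l + 48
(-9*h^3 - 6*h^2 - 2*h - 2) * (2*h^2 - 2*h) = -18*h^5 + 6*h^4 + 8*h^3 + 4*h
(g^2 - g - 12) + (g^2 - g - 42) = 2*g^2 - 2*g - 54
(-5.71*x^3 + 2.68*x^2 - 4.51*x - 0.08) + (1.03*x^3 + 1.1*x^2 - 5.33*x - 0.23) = -4.68*x^3 + 3.78*x^2 - 9.84*x - 0.31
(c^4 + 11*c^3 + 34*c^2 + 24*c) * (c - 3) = c^5 + 8*c^4 + c^3 - 78*c^2 - 72*c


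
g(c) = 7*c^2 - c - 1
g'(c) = 14*c - 1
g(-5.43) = 210.82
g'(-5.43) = -77.02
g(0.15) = -0.99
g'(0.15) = 1.10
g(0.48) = 0.13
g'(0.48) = 5.72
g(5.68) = 219.16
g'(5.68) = 78.52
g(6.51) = 289.15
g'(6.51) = 90.14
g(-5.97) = 254.46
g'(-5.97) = -84.58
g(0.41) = -0.23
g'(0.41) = 4.74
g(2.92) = 55.76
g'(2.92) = 39.88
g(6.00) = 245.00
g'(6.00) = 83.00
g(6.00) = 245.00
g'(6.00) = 83.00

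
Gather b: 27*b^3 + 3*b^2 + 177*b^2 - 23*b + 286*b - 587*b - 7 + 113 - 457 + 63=27*b^3 + 180*b^2 - 324*b - 288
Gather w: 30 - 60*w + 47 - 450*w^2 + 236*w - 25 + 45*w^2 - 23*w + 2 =-405*w^2 + 153*w + 54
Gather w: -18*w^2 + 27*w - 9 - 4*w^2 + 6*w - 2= -22*w^2 + 33*w - 11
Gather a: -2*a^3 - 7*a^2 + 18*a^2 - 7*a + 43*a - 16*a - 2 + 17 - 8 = -2*a^3 + 11*a^2 + 20*a + 7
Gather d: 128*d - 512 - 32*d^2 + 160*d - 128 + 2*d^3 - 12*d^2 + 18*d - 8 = 2*d^3 - 44*d^2 + 306*d - 648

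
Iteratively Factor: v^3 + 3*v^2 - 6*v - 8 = (v - 2)*(v^2 + 5*v + 4) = (v - 2)*(v + 1)*(v + 4)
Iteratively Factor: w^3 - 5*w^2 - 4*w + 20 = (w - 2)*(w^2 - 3*w - 10) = (w - 5)*(w - 2)*(w + 2)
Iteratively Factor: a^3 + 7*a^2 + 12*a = (a + 3)*(a^2 + 4*a) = (a + 3)*(a + 4)*(a)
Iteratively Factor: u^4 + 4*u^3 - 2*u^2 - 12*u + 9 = (u - 1)*(u^3 + 5*u^2 + 3*u - 9) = (u - 1)^2*(u^2 + 6*u + 9) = (u - 1)^2*(u + 3)*(u + 3)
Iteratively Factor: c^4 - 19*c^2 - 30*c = (c + 2)*(c^3 - 2*c^2 - 15*c) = (c - 5)*(c + 2)*(c^2 + 3*c) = (c - 5)*(c + 2)*(c + 3)*(c)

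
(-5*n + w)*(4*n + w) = -20*n^2 - n*w + w^2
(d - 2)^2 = d^2 - 4*d + 4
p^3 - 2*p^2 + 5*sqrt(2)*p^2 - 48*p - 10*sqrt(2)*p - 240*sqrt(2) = (p - 8)*(p + 6)*(p + 5*sqrt(2))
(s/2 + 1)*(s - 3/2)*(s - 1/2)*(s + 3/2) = s^4/2 + 3*s^3/4 - 13*s^2/8 - 27*s/16 + 9/8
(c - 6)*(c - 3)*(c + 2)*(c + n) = c^4 + c^3*n - 7*c^3 - 7*c^2*n + 36*c + 36*n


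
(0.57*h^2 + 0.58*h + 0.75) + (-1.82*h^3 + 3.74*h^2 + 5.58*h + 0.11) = -1.82*h^3 + 4.31*h^2 + 6.16*h + 0.86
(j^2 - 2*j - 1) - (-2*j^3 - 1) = 2*j^3 + j^2 - 2*j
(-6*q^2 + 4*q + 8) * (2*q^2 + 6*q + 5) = -12*q^4 - 28*q^3 + 10*q^2 + 68*q + 40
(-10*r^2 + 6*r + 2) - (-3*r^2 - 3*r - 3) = -7*r^2 + 9*r + 5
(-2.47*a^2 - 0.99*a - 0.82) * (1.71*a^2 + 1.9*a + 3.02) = -4.2237*a^4 - 6.3859*a^3 - 10.7426*a^2 - 4.5478*a - 2.4764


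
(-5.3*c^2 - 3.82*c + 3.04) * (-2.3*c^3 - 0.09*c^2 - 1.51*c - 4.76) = 12.19*c^5 + 9.263*c^4 + 1.3548*c^3 + 30.7226*c^2 + 13.5928*c - 14.4704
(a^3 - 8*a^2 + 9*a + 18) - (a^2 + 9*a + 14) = a^3 - 9*a^2 + 4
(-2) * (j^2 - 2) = 4 - 2*j^2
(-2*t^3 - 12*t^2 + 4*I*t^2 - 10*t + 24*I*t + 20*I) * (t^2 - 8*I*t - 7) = -2*t^5 - 12*t^4 + 20*I*t^4 + 36*t^3 + 120*I*t^3 + 276*t^2 + 72*I*t^2 + 230*t - 168*I*t - 140*I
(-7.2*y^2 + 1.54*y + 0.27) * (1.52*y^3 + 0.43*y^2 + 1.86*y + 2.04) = -10.944*y^5 - 0.7552*y^4 - 12.3194*y^3 - 11.7075*y^2 + 3.6438*y + 0.5508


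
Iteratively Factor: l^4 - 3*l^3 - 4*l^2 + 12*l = (l - 2)*(l^3 - l^2 - 6*l) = l*(l - 2)*(l^2 - l - 6) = l*(l - 3)*(l - 2)*(l + 2)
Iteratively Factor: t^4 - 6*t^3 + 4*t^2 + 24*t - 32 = (t - 2)*(t^3 - 4*t^2 - 4*t + 16) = (t - 2)*(t + 2)*(t^2 - 6*t + 8) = (t - 4)*(t - 2)*(t + 2)*(t - 2)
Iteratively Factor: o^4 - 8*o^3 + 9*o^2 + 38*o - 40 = (o - 5)*(o^3 - 3*o^2 - 6*o + 8) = (o - 5)*(o + 2)*(o^2 - 5*o + 4) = (o - 5)*(o - 4)*(o + 2)*(o - 1)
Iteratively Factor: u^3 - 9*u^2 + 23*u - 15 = (u - 5)*(u^2 - 4*u + 3) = (u - 5)*(u - 3)*(u - 1)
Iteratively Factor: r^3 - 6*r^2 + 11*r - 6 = (r - 2)*(r^2 - 4*r + 3) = (r - 3)*(r - 2)*(r - 1)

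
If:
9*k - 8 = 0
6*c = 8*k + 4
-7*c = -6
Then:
No Solution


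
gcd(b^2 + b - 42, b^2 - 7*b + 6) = b - 6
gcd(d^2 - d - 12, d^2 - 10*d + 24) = d - 4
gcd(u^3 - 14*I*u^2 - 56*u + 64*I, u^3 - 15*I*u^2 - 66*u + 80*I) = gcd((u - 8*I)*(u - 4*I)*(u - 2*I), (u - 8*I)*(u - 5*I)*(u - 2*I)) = u^2 - 10*I*u - 16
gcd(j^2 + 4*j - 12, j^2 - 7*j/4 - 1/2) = j - 2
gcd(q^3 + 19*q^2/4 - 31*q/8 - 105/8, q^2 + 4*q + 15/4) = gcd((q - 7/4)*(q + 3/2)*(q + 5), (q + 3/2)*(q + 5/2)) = q + 3/2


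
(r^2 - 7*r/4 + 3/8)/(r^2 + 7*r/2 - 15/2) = (r - 1/4)/(r + 5)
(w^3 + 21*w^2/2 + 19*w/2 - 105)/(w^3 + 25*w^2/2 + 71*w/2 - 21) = (2*w - 5)/(2*w - 1)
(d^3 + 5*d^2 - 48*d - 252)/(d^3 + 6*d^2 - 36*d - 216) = (d - 7)/(d - 6)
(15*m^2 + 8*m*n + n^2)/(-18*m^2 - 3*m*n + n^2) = (-5*m - n)/(6*m - n)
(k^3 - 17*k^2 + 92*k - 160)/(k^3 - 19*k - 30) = (k^2 - 12*k + 32)/(k^2 + 5*k + 6)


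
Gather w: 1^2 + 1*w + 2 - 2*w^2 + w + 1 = -2*w^2 + 2*w + 4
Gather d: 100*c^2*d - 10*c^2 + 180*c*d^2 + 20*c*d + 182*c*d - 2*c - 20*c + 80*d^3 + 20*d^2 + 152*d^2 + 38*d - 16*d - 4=-10*c^2 - 22*c + 80*d^3 + d^2*(180*c + 172) + d*(100*c^2 + 202*c + 22) - 4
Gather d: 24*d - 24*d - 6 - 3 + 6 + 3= 0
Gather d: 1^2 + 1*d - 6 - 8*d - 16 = -7*d - 21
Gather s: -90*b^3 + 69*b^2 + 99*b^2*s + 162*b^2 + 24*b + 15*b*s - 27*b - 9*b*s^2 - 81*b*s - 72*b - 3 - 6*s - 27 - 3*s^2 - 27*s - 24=-90*b^3 + 231*b^2 - 75*b + s^2*(-9*b - 3) + s*(99*b^2 - 66*b - 33) - 54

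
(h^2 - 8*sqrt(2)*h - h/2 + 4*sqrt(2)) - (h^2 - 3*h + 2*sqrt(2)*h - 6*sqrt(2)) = -10*sqrt(2)*h + 5*h/2 + 10*sqrt(2)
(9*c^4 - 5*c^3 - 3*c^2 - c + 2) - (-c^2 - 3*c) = 9*c^4 - 5*c^3 - 2*c^2 + 2*c + 2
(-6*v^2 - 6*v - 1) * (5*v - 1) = -30*v^3 - 24*v^2 + v + 1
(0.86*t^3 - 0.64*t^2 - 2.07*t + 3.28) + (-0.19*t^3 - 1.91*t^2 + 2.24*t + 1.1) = 0.67*t^3 - 2.55*t^2 + 0.17*t + 4.38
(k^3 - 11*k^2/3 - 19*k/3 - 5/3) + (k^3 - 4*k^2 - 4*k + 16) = 2*k^3 - 23*k^2/3 - 31*k/3 + 43/3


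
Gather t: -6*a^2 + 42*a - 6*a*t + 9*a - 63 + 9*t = -6*a^2 + 51*a + t*(9 - 6*a) - 63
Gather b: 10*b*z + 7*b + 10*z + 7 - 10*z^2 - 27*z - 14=b*(10*z + 7) - 10*z^2 - 17*z - 7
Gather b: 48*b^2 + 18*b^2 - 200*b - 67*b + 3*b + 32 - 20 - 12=66*b^2 - 264*b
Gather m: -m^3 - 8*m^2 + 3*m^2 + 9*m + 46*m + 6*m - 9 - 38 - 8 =-m^3 - 5*m^2 + 61*m - 55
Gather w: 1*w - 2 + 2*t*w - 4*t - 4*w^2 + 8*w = -4*t - 4*w^2 + w*(2*t + 9) - 2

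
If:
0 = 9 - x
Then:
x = 9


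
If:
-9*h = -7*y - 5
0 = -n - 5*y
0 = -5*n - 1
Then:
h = 44/75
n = -1/5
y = 1/25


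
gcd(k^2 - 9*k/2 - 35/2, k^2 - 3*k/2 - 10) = k + 5/2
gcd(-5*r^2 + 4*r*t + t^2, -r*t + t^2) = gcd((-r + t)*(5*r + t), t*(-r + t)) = r - t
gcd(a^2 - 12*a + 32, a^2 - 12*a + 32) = a^2 - 12*a + 32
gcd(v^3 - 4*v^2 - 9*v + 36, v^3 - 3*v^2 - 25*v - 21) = v + 3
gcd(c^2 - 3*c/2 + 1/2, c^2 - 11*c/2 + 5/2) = c - 1/2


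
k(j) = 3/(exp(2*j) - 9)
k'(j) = -6*exp(2*j)/(exp(2*j) - 9)^2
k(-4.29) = -0.33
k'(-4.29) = -0.00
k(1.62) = 0.18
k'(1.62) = -0.56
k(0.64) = -0.56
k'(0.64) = -0.74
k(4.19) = 0.00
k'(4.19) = -0.00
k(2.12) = 0.05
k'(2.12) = -0.11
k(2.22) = 0.04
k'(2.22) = -0.09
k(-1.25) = -0.34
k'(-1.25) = -0.01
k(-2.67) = -0.33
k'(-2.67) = -0.00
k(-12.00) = -0.33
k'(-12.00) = 0.00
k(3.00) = 0.01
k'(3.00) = -0.02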